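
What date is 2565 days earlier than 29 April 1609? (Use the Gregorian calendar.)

April 21, 1602

−365 (one year) → Apr 29, 1608 (2200 left).
−366 (one year; includes Feb 29, 1608) → Apr 29, 1607 (1834 left).
−365 (one year) → Apr 29, 1606 (1469 left).
−365 (one year) → Apr 29, 1605 (1104 left).
−365 (one year) → Apr 29, 1604 (739 left).
−366 (one year; includes Feb 29, 1604) → Apr 29, 1603 (373 left).
−29 → Mar 31, 1603 (end of Mar, 31 days; 344 left).
−31 → Feb 28, 1603 (end of Feb, 28 days; 313 left).
−28 → Jan 31, 1603 (end of Jan, 31 days; 285 left).
−31 → Dec 31, 1602 (end of Dec, 31 days; 254 left).
−31 → Nov 30, 1602 (end of Nov, 30 days; 223 left).
−30 → Oct 31, 1602 (end of Oct, 31 days; 193 left).
−31 → Sep 30, 1602 (end of Sep, 30 days; 162 left).
−30 → Aug 31, 1602 (end of Aug, 31 days; 132 left).
−31 → Jul 31, 1602 (end of Jul, 31 days; 101 left).
−31 → Jun 30, 1602 (end of Jun, 30 days; 70 left).
−30 → May 31, 1602 (end of May, 31 days; 40 left).
−31 → Apr 30, 1602 (end of Apr, 30 days; 9 left).
−9 → Apr 21, 1602.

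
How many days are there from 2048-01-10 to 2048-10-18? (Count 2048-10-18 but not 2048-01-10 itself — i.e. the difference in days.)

Jan 10, 2048 → Feb 10, 2048: 31 days (January has 31).
Feb 10, 2048 → Mar 10, 2048: 29 days (February has 29).
Mar 10, 2048 → Apr 10, 2048: 31 days (March has 31).
Apr 10, 2048 → May 10, 2048: 30 days (April has 30).
May 10, 2048 → Jun 10, 2048: 31 days (May has 31).
Jun 10, 2048 → Jul 10, 2048: 30 days (June has 30).
Jul 10, 2048 → Aug 10, 2048: 31 days (July has 31).
Aug 10, 2048 → Sep 10, 2048: 31 days (August has 31).
Sep 10, 2048 → Oct 10, 2048: 30 days (September has 30).
Oct 10, 2048 → Oct 18, 2048: 8 days.
Total: 282 days.

282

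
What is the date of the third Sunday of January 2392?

January 19, 2392

January 1, 2392 is a Wednesday.
The first Sunday is therefore January 5 (4 days later).
The third Sunday is 5 + 2×7 = January 19.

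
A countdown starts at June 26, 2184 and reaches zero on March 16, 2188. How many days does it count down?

Jun 26, 2184 → Jun 26, 2185: 365 days.
Jun 26, 2185 → Jun 26, 2186: 365 days.
Jun 26, 2186 → Jun 26, 2187: 365 days.
Jun 26, 2187 → Jul 26, 2187: 30 days (June has 30).
Jul 26, 2187 → Aug 26, 2187: 31 days (July has 31).
Aug 26, 2187 → Sep 26, 2187: 31 days (August has 31).
Sep 26, 2187 → Oct 26, 2187: 30 days (September has 30).
Oct 26, 2187 → Nov 26, 2187: 31 days (October has 31).
Nov 26, 2187 → Dec 26, 2187: 30 days (November has 30).
Dec 26, 2187 → Jan 26, 2188: 31 days (December has 31).
Jan 26, 2188 → Feb 26, 2188: 31 days (January has 31).
Feb 26, 2188 → Mar 16, 2188: 19 days.
Total: 1359 days.

1359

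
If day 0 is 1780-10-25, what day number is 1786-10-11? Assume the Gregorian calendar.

2177

Oct 25, 1780 → Oct 25, 1781: 365 days.
Oct 25, 1781 → Oct 25, 1782: 365 days.
Oct 25, 1782 → Oct 25, 1783: 365 days.
Oct 25, 1783 → Oct 25, 1784: 366 days (Feb 29, 1784 is in that span).
Oct 25, 1784 → Oct 25, 1785: 365 days.
Oct 25, 1785 → Nov 25, 1785: 31 days (October has 31).
Nov 25, 1785 → Dec 25, 1785: 30 days (November has 30).
Dec 25, 1785 → Jan 25, 1786: 31 days (December has 31).
Jan 25, 1786 → Feb 25, 1786: 31 days (January has 31).
Feb 25, 1786 → Mar 25, 1786: 28 days (February has 28).
Mar 25, 1786 → Apr 25, 1786: 31 days (March has 31).
Apr 25, 1786 → May 25, 1786: 30 days (April has 30).
May 25, 1786 → Jun 25, 1786: 31 days (May has 31).
Jun 25, 1786 → Jul 25, 1786: 30 days (June has 30).
Jul 25, 1786 → Aug 25, 1786: 31 days (July has 31).
Aug 25, 1786 → Sep 25, 1786: 31 days (August has 31).
Sep 25, 1786 → Oct 11, 1786: 16 days.
Total: 2177 days.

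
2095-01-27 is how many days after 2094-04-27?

275

Apr 27, 2094 → May 27, 2094: 30 days (April has 30).
May 27, 2094 → Jun 27, 2094: 31 days (May has 31).
Jun 27, 2094 → Jul 27, 2094: 30 days (June has 30).
Jul 27, 2094 → Aug 27, 2094: 31 days (July has 31).
Aug 27, 2094 → Sep 27, 2094: 31 days (August has 31).
Sep 27, 2094 → Oct 27, 2094: 30 days (September has 30).
Oct 27, 2094 → Nov 27, 2094: 31 days (October has 31).
Nov 27, 2094 → Dec 27, 2094: 30 days (November has 30).
Dec 27, 2094 → Jan 27, 2095: 31 days.
Total: 275 days.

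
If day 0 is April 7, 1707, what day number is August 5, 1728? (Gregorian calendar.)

7791

Apr 7, 1707 → Apr 7, 1708: 366 days (Feb 29, 1708 is in that span).
Apr 7, 1708 → Apr 7, 1709: 365 days.
Apr 7, 1709 → Apr 7, 1710: 365 days.
Apr 7, 1710 → Apr 7, 1711: 365 days.
Apr 7, 1711 → Apr 7, 1712: 366 days (Feb 29, 1712 is in that span).
Apr 7, 1712 → Apr 7, 1713: 365 days.
Apr 7, 1713 → Apr 7, 1714: 365 days.
Apr 7, 1714 → Apr 7, 1715: 365 days.
Apr 7, 1715 → Apr 7, 1716: 366 days (Feb 29, 1716 is in that span).
Apr 7, 1716 → Apr 7, 1717: 365 days.
Apr 7, 1717 → Apr 7, 1718: 365 days.
Apr 7, 1718 → Apr 7, 1719: 365 days.
Apr 7, 1719 → Apr 7, 1720: 366 days (Feb 29, 1720 is in that span).
Apr 7, 1720 → Apr 7, 1721: 365 days.
Apr 7, 1721 → Apr 7, 1722: 365 days.
Apr 7, 1722 → Apr 7, 1723: 365 days.
Apr 7, 1723 → Apr 7, 1724: 366 days (Feb 29, 1724 is in that span).
Apr 7, 1724 → Apr 7, 1725: 365 days.
Apr 7, 1725 → Apr 7, 1726: 365 days.
Apr 7, 1726 → Apr 7, 1727: 365 days.
Apr 7, 1727 → Apr 7, 1728: 366 days (Feb 29, 1728 is in that span).
Apr 7, 1728 → May 7, 1728: 30 days (April has 30).
May 7, 1728 → Jun 7, 1728: 31 days (May has 31).
Jun 7, 1728 → Jul 7, 1728: 30 days (June has 30).
Jul 7, 1728 → Aug 5, 1728: 29 days.
Total: 7791 days.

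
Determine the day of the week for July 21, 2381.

Tuesday

Doomsday rule: the anchor day for the 2300s is Wednesday. For year 81: 81÷12 = 6 r 9, and 9÷4 = 2, so 6+9+2 = 17.
Wednesday + 17 ≡ Saturday — that's 2381's doomsday.
In July the doomsday date is Jul 11.
Jul 21 is 10 days after Jul 11; 10 mod 7 = 3, so Saturday + 3 = Tuesday.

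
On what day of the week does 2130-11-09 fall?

Thursday

Doomsday rule: the anchor day for the 2100s is Sunday. For year 30: 30÷12 = 2 r 6, and 6÷4 = 1, so 2+6+1 = 9.
Sunday + 9 ≡ Tuesday — that's 2130's doomsday.
In November the doomsday date is Nov 7.
Nov 9 is 2 days after Nov 7; 2 mod 7 = 2, so Tuesday + 2 = Thursday.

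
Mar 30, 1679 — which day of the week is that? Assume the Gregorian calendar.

Doomsday rule: the anchor day for the 1600s is Tuesday. For year 79: 79÷12 = 6 r 7, and 7÷4 = 1, so 6+7+1 = 14.
Tuesday + 14 ≡ Tuesday — that's 1679's doomsday.
In March the doomsday date is Mar 14.
Mar 30 is 16 days after Mar 14; 16 mod 7 = 2, so Tuesday + 2 = Thursday.

Thursday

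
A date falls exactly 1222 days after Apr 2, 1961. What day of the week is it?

Thursday

Apr 2, 1961 is a Sunday.
1222 mod 7 = 4, so 1222 days after a Sunday is Sunday + 4 = Thursday.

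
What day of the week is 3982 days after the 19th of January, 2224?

First find the weekday of Jan 19, 2224. Doomsday rule: the anchor day for the 2200s is Friday. For year 24: 24÷12 = 2 r 0, and 0÷4 = 0, so 2+0+0 = 2.
Friday + 2 ≡ Sunday — that's 2224's doomsday.
In January the doomsday date is Jan 4 (2224 is a leap year (divisible by 4)).
Jan 19 is 15 days after Jan 4; 15 mod 7 = 1, so Sunday + 1 = Monday.
3982 mod 7 = 6, so 3982 days after a Monday is Monday + 6 = Sunday.

Sunday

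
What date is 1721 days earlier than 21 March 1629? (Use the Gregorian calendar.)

July 4, 1624

−365 (one year) → Mar 21, 1628 (1356 left).
−366 (one year; includes Feb 29, 1628) → Mar 21, 1627 (990 left).
−365 (one year) → Mar 21, 1626 (625 left).
−365 (one year) → Mar 21, 1625 (260 left).
−21 → Feb 28, 1625 (end of Feb, 28 days; 239 left).
−28 → Jan 31, 1625 (end of Jan, 31 days; 211 left).
−31 → Dec 31, 1624 (end of Dec, 31 days; 180 left).
−31 → Nov 30, 1624 (end of Nov, 30 days; 149 left).
−30 → Oct 31, 1624 (end of Oct, 31 days; 119 left).
−31 → Sep 30, 1624 (end of Sep, 30 days; 88 left).
−30 → Aug 31, 1624 (end of Aug, 31 days; 58 left).
−31 → Jul 31, 1624 (end of Jul, 31 days; 27 left).
−27 → Jul 4, 1624.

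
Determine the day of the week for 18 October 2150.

Sunday

Doomsday rule: the anchor day for the 2100s is Sunday. For year 50: 50÷12 = 4 r 2, and 2÷4 = 0, so 4+2+0 = 6.
Sunday + 6 ≡ Saturday — that's 2150's doomsday.
In October the doomsday date is Oct 10.
Oct 18 is 8 days after Oct 10; 8 mod 7 = 1, so Saturday + 1 = Sunday.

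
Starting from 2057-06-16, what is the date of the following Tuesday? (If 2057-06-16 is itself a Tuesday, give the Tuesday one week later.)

June 19, 2057

Jun 16, 2057 is a Saturday.
From Saturday to the next Tuesday is 3 days.
Jun 16, 2057 + 3 = Jun 19, 2057.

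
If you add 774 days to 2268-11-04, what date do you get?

December 18, 2270

+365 (one year) → Nov 4, 2269 (409 left).
+365 (one year) → Nov 4, 2270 (44 left).
Nov has 30 days: +27 → Dec 1, 2270 (17 left).
+17 → Dec 18, 2270.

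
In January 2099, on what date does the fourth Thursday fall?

January 1, 2099 is a Thursday.
The first Thursday is therefore January 1 (same day).
The fourth Thursday is 1 + 3×7 = January 22.

January 22, 2099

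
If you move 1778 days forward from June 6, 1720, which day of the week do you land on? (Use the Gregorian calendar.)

First find the weekday of Jun 6, 1720. Doomsday rule: the anchor day for the 1700s is Sunday. For year 20: 20÷12 = 1 r 8, and 8÷4 = 2, so 1+8+2 = 11.
Sunday + 11 ≡ Thursday — that's 1720's doomsday.
In June the doomsday date is Jun 6.
Jun 6 is the doomsday itself: Thursday.
1778 mod 7 = 0, so 1778 days after a Thursday is Thursday + 0 = Thursday.

Thursday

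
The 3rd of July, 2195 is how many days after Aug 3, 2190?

1795

Aug 3, 2190 → Aug 3, 2191: 365 days.
Aug 3, 2191 → Aug 3, 2192: 366 days (Feb 29, 2192 is in that span).
Aug 3, 2192 → Aug 3, 2193: 365 days.
Aug 3, 2193 → Aug 3, 2194: 365 days.
Aug 3, 2194 → Sep 3, 2194: 31 days (August has 31).
Sep 3, 2194 → Oct 3, 2194: 30 days (September has 30).
Oct 3, 2194 → Nov 3, 2194: 31 days (October has 31).
Nov 3, 2194 → Dec 3, 2194: 30 days (November has 30).
Dec 3, 2194 → Jan 3, 2195: 31 days (December has 31).
Jan 3, 2195 → Feb 3, 2195: 31 days (January has 31).
Feb 3, 2195 → Mar 3, 2195: 28 days (February has 28).
Mar 3, 2195 → Apr 3, 2195: 31 days (March has 31).
Apr 3, 2195 → May 3, 2195: 30 days (April has 30).
May 3, 2195 → Jun 3, 2195: 31 days (May has 31).
Jun 3, 2195 → Jul 3, 2195: 30 days.
Total: 1795 days.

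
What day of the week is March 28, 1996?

Thursday

Doomsday rule: the anchor day for the 1900s is Wednesday. For year 96: 96÷12 = 8 r 0, and 0÷4 = 0, so 8+0+0 = 8.
Wednesday + 8 ≡ Thursday — that's 1996's doomsday.
In March the doomsday date is Mar 14.
Mar 28 is 14 days after Mar 14; 14 mod 7 = 0, so Thursday + 0 = Thursday.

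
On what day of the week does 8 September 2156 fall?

Wednesday

Doomsday rule: the anchor day for the 2100s is Sunday. For year 56: 56÷12 = 4 r 8, and 8÷4 = 2, so 4+8+2 = 14.
Sunday + 14 ≡ Sunday — that's 2156's doomsday.
In September the doomsday date is Sep 5.
Sep 8 is 3 days after Sep 5; 3 mod 7 = 3, so Sunday + 3 = Wednesday.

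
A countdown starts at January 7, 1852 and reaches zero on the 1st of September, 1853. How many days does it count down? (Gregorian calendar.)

603

Jan 7, 1852 → Jan 7, 1853: 366 days (Feb 29, 1852 is in that span).
Jan 7, 1853 → Feb 7, 1853: 31 days (January has 31).
Feb 7, 1853 → Mar 7, 1853: 28 days (February has 28).
Mar 7, 1853 → Apr 7, 1853: 31 days (March has 31).
Apr 7, 1853 → May 7, 1853: 30 days (April has 30).
May 7, 1853 → Jun 7, 1853: 31 days (May has 31).
Jun 7, 1853 → Jul 7, 1853: 30 days (June has 30).
Jul 7, 1853 → Aug 7, 1853: 31 days (July has 31).
Aug 7, 1853 → Sep 1, 1853: 25 days.
Total: 603 days.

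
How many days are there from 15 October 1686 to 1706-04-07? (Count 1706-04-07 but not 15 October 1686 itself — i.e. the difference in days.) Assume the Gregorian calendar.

7113

Oct 15, 1686 → Oct 15, 1687: 365 days.
Oct 15, 1687 → Oct 15, 1688: 366 days (Feb 29, 1688 is in that span).
Oct 15, 1688 → Oct 15, 1689: 365 days.
Oct 15, 1689 → Oct 15, 1690: 365 days.
Oct 15, 1690 → Oct 15, 1691: 365 days.
Oct 15, 1691 → Oct 15, 1692: 366 days (Feb 29, 1692 is in that span).
Oct 15, 1692 → Oct 15, 1693: 365 days.
Oct 15, 1693 → Oct 15, 1694: 365 days.
Oct 15, 1694 → Oct 15, 1695: 365 days.
Oct 15, 1695 → Oct 15, 1696: 366 days (Feb 29, 1696 is in that span).
Oct 15, 1696 → Oct 15, 1697: 365 days.
Oct 15, 1697 → Oct 15, 1698: 365 days.
Oct 15, 1698 → Oct 15, 1699: 365 days.
Oct 15, 1699 → Oct 15, 1700: 365 days.
Oct 15, 1700 → Oct 15, 1701: 365 days.
Oct 15, 1701 → Oct 15, 1702: 365 days.
Oct 15, 1702 → Oct 15, 1703: 365 days.
Oct 15, 1703 → Oct 15, 1704: 366 days (Feb 29, 1704 is in that span).
Oct 15, 1704 → Oct 15, 1705: 365 days.
Oct 15, 1705 → Nov 15, 1705: 31 days (October has 31).
Nov 15, 1705 → Dec 15, 1705: 30 days (November has 30).
Dec 15, 1705 → Jan 15, 1706: 31 days (December has 31).
Jan 15, 1706 → Feb 15, 1706: 31 days (January has 31).
Feb 15, 1706 → Mar 15, 1706: 28 days (February has 28).
Mar 15, 1706 → Apr 7, 1706: 23 days.
Total: 7113 days.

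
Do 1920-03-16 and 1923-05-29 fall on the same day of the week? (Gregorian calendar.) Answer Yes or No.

Yes

From Mar 16, 1920 to May 29, 1923 is 1169 days.
1169 mod 7 = 0, so they are the same weekday.
(Mar 16, 1920 is a Tuesday; May 29, 1923 is a Tuesday.)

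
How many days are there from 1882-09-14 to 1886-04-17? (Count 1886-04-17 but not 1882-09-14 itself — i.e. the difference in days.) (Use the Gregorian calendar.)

Sep 14, 1882 → Sep 14, 1883: 365 days.
Sep 14, 1883 → Sep 14, 1884: 366 days (Feb 29, 1884 is in that span).
Sep 14, 1884 → Sep 14, 1885: 365 days.
Sep 14, 1885 → Oct 14, 1885: 30 days (September has 30).
Oct 14, 1885 → Nov 14, 1885: 31 days (October has 31).
Nov 14, 1885 → Dec 14, 1885: 30 days (November has 30).
Dec 14, 1885 → Jan 14, 1886: 31 days (December has 31).
Jan 14, 1886 → Feb 14, 1886: 31 days (January has 31).
Feb 14, 1886 → Mar 14, 1886: 28 days (February has 28).
Mar 14, 1886 → Apr 14, 1886: 31 days (March has 31).
Apr 14, 1886 → Apr 17, 1886: 3 days.
Total: 1311 days.

1311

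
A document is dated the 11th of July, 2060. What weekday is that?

Doomsday rule: the anchor day for the 2000s is Tuesday. For year 60: 60÷12 = 5 r 0, and 0÷4 = 0, so 5+0+0 = 5.
Tuesday + 5 ≡ Sunday — that's 2060's doomsday.
In July the doomsday date is Jul 11.
Jul 11 is the doomsday itself: Sunday.

Sunday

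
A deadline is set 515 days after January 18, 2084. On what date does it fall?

June 16, 2085

+366 (one year; includes Feb 29, 2084) → Jan 18, 2085 (149 left).
Jan has 31 days: +14 → Feb 1, 2085 (135 left).
Feb has 28 days: +28 → Mar 1, 2085 (107 left).
Mar has 31 days: +31 → Apr 1, 2085 (76 left).
Apr has 30 days: +30 → May 1, 2085 (46 left).
May has 31 days: +31 → Jun 1, 2085 (15 left).
+15 → Jun 16, 2085.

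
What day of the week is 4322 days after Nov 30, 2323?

Monday

First find the weekday of Nov 30, 2323. Doomsday rule: the anchor day for the 2300s is Wednesday. For year 23: 23÷12 = 1 r 11, and 11÷4 = 2, so 1+11+2 = 14.
Wednesday + 14 ≡ Wednesday — that's 2323's doomsday.
In November the doomsday date is Nov 7.
Nov 30 is 23 days after Nov 7; 23 mod 7 = 2, so Wednesday + 2 = Friday.
4322 mod 7 = 3, so 4322 days after a Friday is Friday + 3 = Monday.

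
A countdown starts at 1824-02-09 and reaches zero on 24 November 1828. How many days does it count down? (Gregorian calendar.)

1750

Feb 9, 1824 → Feb 9, 1825: 366 days (Feb 29, 1824 is in that span).
Feb 9, 1825 → Feb 9, 1826: 365 days.
Feb 9, 1826 → Feb 9, 1827: 365 days.
Feb 9, 1827 → Feb 9, 1828: 365 days.
Feb 9, 1828 → Mar 9, 1828: 29 days (February has 29).
Mar 9, 1828 → Apr 9, 1828: 31 days (March has 31).
Apr 9, 1828 → May 9, 1828: 30 days (April has 30).
May 9, 1828 → Jun 9, 1828: 31 days (May has 31).
Jun 9, 1828 → Jul 9, 1828: 30 days (June has 30).
Jul 9, 1828 → Aug 9, 1828: 31 days (July has 31).
Aug 9, 1828 → Sep 9, 1828: 31 days (August has 31).
Sep 9, 1828 → Oct 9, 1828: 30 days (September has 30).
Oct 9, 1828 → Nov 9, 1828: 31 days (October has 31).
Nov 9, 1828 → Nov 24, 1828: 15 days.
Total: 1750 days.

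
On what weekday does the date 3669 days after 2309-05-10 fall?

Tuesday

First find the weekday of May 10, 2309. Doomsday rule: the anchor day for the 2300s is Wednesday. For year 09: 9÷12 = 0 r 9, and 9÷4 = 2, so 0+9+2 = 11.
Wednesday + 11 ≡ Sunday — that's 2309's doomsday.
In May the doomsday date is May 9.
May 10 is 1 day after May 9; 1 mod 7 = 1, so Sunday + 1 = Monday.
3669 mod 7 = 1, so 3669 days after a Monday is Monday + 1 = Tuesday.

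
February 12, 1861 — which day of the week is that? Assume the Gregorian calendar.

Tuesday

January 1, 1861 is a Tuesday.
Jan 1, 1861 → Feb 1, 1861: 31 days (January has 31).
Feb 1, 1861 → Feb 12, 1861: 11 days.
Total: 42 days.
42 mod 7 = 0, so Tuesday + 0 = Tuesday.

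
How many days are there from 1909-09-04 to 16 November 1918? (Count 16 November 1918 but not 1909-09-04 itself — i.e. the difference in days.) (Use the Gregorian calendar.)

3360

Sep 4, 1909 → Sep 4, 1910: 365 days.
Sep 4, 1910 → Sep 4, 1911: 365 days.
Sep 4, 1911 → Sep 4, 1912: 366 days (Feb 29, 1912 is in that span).
Sep 4, 1912 → Sep 4, 1913: 365 days.
Sep 4, 1913 → Sep 4, 1914: 365 days.
Sep 4, 1914 → Sep 4, 1915: 365 days.
Sep 4, 1915 → Sep 4, 1916: 366 days (Feb 29, 1916 is in that span).
Sep 4, 1916 → Sep 4, 1917: 365 days.
Sep 4, 1917 → Sep 4, 1918: 365 days.
Sep 4, 1918 → Oct 4, 1918: 30 days (September has 30).
Oct 4, 1918 → Nov 4, 1918: 31 days (October has 31).
Nov 4, 1918 → Nov 16, 1918: 12 days.
Total: 3360 days.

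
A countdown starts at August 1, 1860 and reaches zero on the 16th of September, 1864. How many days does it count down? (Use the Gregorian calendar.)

1507

Aug 1, 1860 → Aug 1, 1861: 365 days.
Aug 1, 1861 → Aug 1, 1862: 365 days.
Aug 1, 1862 → Aug 1, 1863: 365 days.
Aug 1, 1863 → Aug 1, 1864: 366 days (Feb 29, 1864 is in that span).
Aug 1, 1864 → Sep 1, 1864: 31 days (August has 31).
Sep 1, 1864 → Sep 16, 1864: 15 days.
Total: 1507 days.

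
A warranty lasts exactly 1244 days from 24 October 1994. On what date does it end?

March 21, 1998

+365 (one year) → Oct 24, 1995 (879 left).
+366 (one year; includes Feb 29, 1996) → Oct 24, 1996 (513 left).
+365 (one year) → Oct 24, 1997 (148 left).
Oct has 31 days: +8 → Nov 1, 1997 (140 left).
Nov has 30 days: +30 → Dec 1, 1997 (110 left).
Dec has 31 days: +31 → Jan 1, 1998 (79 left).
Jan has 31 days: +31 → Feb 1, 1998 (48 left).
Feb has 28 days: +28 → Mar 1, 1998 (20 left).
+20 → Mar 21, 1998.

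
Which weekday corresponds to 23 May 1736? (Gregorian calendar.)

Wednesday

Doomsday rule: the anchor day for the 1700s is Sunday. For year 36: 36÷12 = 3 r 0, and 0÷4 = 0, so 3+0+0 = 3.
Sunday + 3 ≡ Wednesday — that's 1736's doomsday.
In May the doomsday date is May 9.
May 23 is 14 days after May 9; 14 mod 7 = 0, so Wednesday + 0 = Wednesday.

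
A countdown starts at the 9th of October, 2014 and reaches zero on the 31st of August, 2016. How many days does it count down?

692

Oct 9, 2014 → Oct 9, 2015: 365 days.
Oct 9, 2015 → Nov 9, 2015: 31 days (October has 31).
Nov 9, 2015 → Dec 9, 2015: 30 days (November has 30).
Dec 9, 2015 → Jan 9, 2016: 31 days (December has 31).
Jan 9, 2016 → Feb 9, 2016: 31 days (January has 31).
Feb 9, 2016 → Mar 9, 2016: 29 days (February has 29).
Mar 9, 2016 → Apr 9, 2016: 31 days (March has 31).
Apr 9, 2016 → May 9, 2016: 30 days (April has 30).
May 9, 2016 → Jun 9, 2016: 31 days (May has 31).
Jun 9, 2016 → Jul 9, 2016: 30 days (June has 30).
Jul 9, 2016 → Aug 9, 2016: 31 days (July has 31).
Aug 9, 2016 → Aug 31, 2016: 22 days.
Total: 692 days.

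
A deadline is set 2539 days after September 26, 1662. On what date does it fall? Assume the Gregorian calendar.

+365 (one year) → Sep 26, 1663 (2174 left).
+366 (one year; includes Feb 29, 1664) → Sep 26, 1664 (1808 left).
+365 (one year) → Sep 26, 1665 (1443 left).
+365 (one year) → Sep 26, 1666 (1078 left).
+365 (one year) → Sep 26, 1667 (713 left).
+366 (one year; includes Feb 29, 1668) → Sep 26, 1668 (347 left).
Sep has 30 days: +5 → Oct 1, 1668 (342 left).
Oct has 31 days: +31 → Nov 1, 1668 (311 left).
Nov has 30 days: +30 → Dec 1, 1668 (281 left).
Dec has 31 days: +31 → Jan 1, 1669 (250 left).
Jan has 31 days: +31 → Feb 1, 1669 (219 left).
Feb has 28 days: +28 → Mar 1, 1669 (191 left).
Mar has 31 days: +31 → Apr 1, 1669 (160 left).
Apr has 30 days: +30 → May 1, 1669 (130 left).
May has 31 days: +31 → Jun 1, 1669 (99 left).
Jun has 30 days: +30 → Jul 1, 1669 (69 left).
Jul has 31 days: +31 → Aug 1, 1669 (38 left).
Aug has 31 days: +31 → Sep 1, 1669 (7 left).
+7 → Sep 8, 1669.

September 8, 1669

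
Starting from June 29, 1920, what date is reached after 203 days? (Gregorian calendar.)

Jun has 30 days: +2 → Jul 1, 1920 (201 left).
Jul has 31 days: +31 → Aug 1, 1920 (170 left).
Aug has 31 days: +31 → Sep 1, 1920 (139 left).
Sep has 30 days: +30 → Oct 1, 1920 (109 left).
Oct has 31 days: +31 → Nov 1, 1920 (78 left).
Nov has 30 days: +30 → Dec 1, 1920 (48 left).
Dec has 31 days: +31 → Jan 1, 1921 (17 left).
+17 → Jan 18, 1921.

January 18, 1921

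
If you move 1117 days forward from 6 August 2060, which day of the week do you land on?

Tuesday

Aug 6, 2060 is a Friday.
1117 mod 7 = 4, so 1117 days after a Friday is Friday + 4 = Tuesday.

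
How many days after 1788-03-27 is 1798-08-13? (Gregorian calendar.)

3791

Mar 27, 1788 → Mar 27, 1789: 365 days.
Mar 27, 1789 → Mar 27, 1790: 365 days.
Mar 27, 1790 → Mar 27, 1791: 365 days.
Mar 27, 1791 → Mar 27, 1792: 366 days (Feb 29, 1792 is in that span).
Mar 27, 1792 → Mar 27, 1793: 365 days.
Mar 27, 1793 → Mar 27, 1794: 365 days.
Mar 27, 1794 → Mar 27, 1795: 365 days.
Mar 27, 1795 → Mar 27, 1796: 366 days (Feb 29, 1796 is in that span).
Mar 27, 1796 → Mar 27, 1797: 365 days.
Mar 27, 1797 → Mar 27, 1798: 365 days.
Mar 27, 1798 → Apr 27, 1798: 31 days (March has 31).
Apr 27, 1798 → May 27, 1798: 30 days (April has 30).
May 27, 1798 → Jun 27, 1798: 31 days (May has 31).
Jun 27, 1798 → Jul 27, 1798: 30 days (June has 30).
Jul 27, 1798 → Aug 13, 1798: 17 days.
Total: 3791 days.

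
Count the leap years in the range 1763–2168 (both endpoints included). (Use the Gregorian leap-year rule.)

99

Multiples of 4 in [1763,2168]: 102.
Of those, multiples of 100: 4 (not leap unless ÷400).
Multiples of 400: 1.
Leap years = 102 − 4 + 1 = 99.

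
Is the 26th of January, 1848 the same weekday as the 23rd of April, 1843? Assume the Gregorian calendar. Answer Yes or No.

From Apr 23, 1843 to Jan 26, 1848 is 1739 days.
1739 mod 7 = 3, so they are different weekdays.
(Apr 23, 1843 is a Sunday; Jan 26, 1848 is a Wednesday.)

No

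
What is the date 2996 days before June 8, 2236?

March 26, 2228

−366 (one year; includes Feb 29, 2236) → Jun 8, 2235 (2630 left).
−365 (one year) → Jun 8, 2234 (2265 left).
−365 (one year) → Jun 8, 2233 (1900 left).
−365 (one year) → Jun 8, 2232 (1535 left).
−366 (one year; includes Feb 29, 2232) → Jun 8, 2231 (1169 left).
−365 (one year) → Jun 8, 2230 (804 left).
−365 (one year) → Jun 8, 2229 (439 left).
−365 (one year) → Jun 8, 2228 (74 left).
−8 → May 31, 2228 (end of May, 31 days; 66 left).
−31 → Apr 30, 2228 (end of Apr, 30 days; 35 left).
−30 → Mar 31, 2228 (end of Mar, 31 days; 5 left).
−5 → Mar 26, 2228.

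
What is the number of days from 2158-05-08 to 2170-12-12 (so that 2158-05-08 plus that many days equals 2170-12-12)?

4601

May 8, 2158 → May 8, 2159: 365 days.
May 8, 2159 → May 8, 2160: 366 days (Feb 29, 2160 is in that span).
May 8, 2160 → May 8, 2161: 365 days.
May 8, 2161 → May 8, 2162: 365 days.
May 8, 2162 → May 8, 2163: 365 days.
May 8, 2163 → May 8, 2164: 366 days (Feb 29, 2164 is in that span).
May 8, 2164 → May 8, 2165: 365 days.
May 8, 2165 → May 8, 2166: 365 days.
May 8, 2166 → May 8, 2167: 365 days.
May 8, 2167 → May 8, 2168: 366 days (Feb 29, 2168 is in that span).
May 8, 2168 → May 8, 2169: 365 days.
May 8, 2169 → May 8, 2170: 365 days.
May 8, 2170 → Jun 8, 2170: 31 days (May has 31).
Jun 8, 2170 → Jul 8, 2170: 30 days (June has 30).
Jul 8, 2170 → Aug 8, 2170: 31 days (July has 31).
Aug 8, 2170 → Sep 8, 2170: 31 days (August has 31).
Sep 8, 2170 → Oct 8, 2170: 30 days (September has 30).
Oct 8, 2170 → Nov 8, 2170: 31 days (October has 31).
Nov 8, 2170 → Dec 8, 2170: 30 days (November has 30).
Dec 8, 2170 → Dec 12, 2170: 4 days.
Total: 4601 days.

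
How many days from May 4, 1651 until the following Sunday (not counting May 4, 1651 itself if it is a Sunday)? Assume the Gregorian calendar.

3

May 4, 1651 is a Thursday.
From Thursday to the next Sunday is 3 days.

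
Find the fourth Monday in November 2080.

November 1, 2080 is a Friday.
The first Monday is therefore November 4 (3 days later).
The fourth Monday is 4 + 3×7 = November 25.

November 25, 2080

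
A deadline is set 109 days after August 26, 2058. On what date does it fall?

Aug has 31 days: +6 → Sep 1, 2058 (103 left).
Sep has 30 days: +30 → Oct 1, 2058 (73 left).
Oct has 31 days: +31 → Nov 1, 2058 (42 left).
Nov has 30 days: +30 → Dec 1, 2058 (12 left).
+12 → Dec 13, 2058.

December 13, 2058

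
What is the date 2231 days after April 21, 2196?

+365 (one year) → Apr 21, 2197 (1866 left).
+365 (one year) → Apr 21, 2198 (1501 left).
+365 (one year) → Apr 21, 2199 (1136 left).
+365 (one year) → Apr 21, 2200 (771 left).
+365 (one year) → Apr 21, 2201 (406 left).
+365 (one year) → Apr 21, 2202 (41 left).
Apr has 30 days: +10 → May 1, 2202 (31 left).
May has 31 days: +31 → Jun 1, 2202 (0 left).

June 1, 2202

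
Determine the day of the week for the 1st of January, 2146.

Saturday

Doomsday rule: the anchor day for the 2100s is Sunday. For year 46: 46÷12 = 3 r 10, and 10÷4 = 2, so 3+10+2 = 15.
Sunday + 15 ≡ Monday — that's 2146's doomsday.
In January the doomsday date is Jan 3 (2146 is not a leap year).
Jan 1 is 2 days before Jan 3; 2 mod 7 = 2, so Monday − 2 = Saturday.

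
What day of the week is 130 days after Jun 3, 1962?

Jun 3, 1962 is a Sunday.
130 mod 7 = 4, so 130 days after a Sunday is Sunday + 4 = Thursday.

Thursday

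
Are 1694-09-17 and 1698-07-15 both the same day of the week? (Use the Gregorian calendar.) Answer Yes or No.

No

From Sep 17, 1694 to Jul 15, 1698 is 1397 days.
1397 mod 7 = 4, so they are different weekdays.
(Sep 17, 1694 is a Friday; Jul 15, 1698 is a Tuesday.)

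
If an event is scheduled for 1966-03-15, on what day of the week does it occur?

January 1, 1966 is a Saturday.
Jan 1, 1966 → Feb 1, 1966: 31 days (January has 31).
Feb 1, 1966 → Mar 1, 1966: 28 days (February has 28).
Mar 1, 1966 → Mar 15, 1966: 14 days.
Total: 73 days.
73 mod 7 = 3, so Saturday + 3 = Tuesday.

Tuesday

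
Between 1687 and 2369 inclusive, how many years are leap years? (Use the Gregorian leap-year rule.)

Multiples of 4 in [1687,2369]: 171.
Of those, multiples of 100: 7 (not leap unless ÷400).
Multiples of 400: 1.
Leap years = 171 − 7 + 1 = 165.

165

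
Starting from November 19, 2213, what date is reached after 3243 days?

October 6, 2222

+365 (one year) → Nov 19, 2214 (2878 left).
+365 (one year) → Nov 19, 2215 (2513 left).
+366 (one year; includes Feb 29, 2216) → Nov 19, 2216 (2147 left).
+365 (one year) → Nov 19, 2217 (1782 left).
+365 (one year) → Nov 19, 2218 (1417 left).
+365 (one year) → Nov 19, 2219 (1052 left).
+366 (one year; includes Feb 29, 2220) → Nov 19, 2220 (686 left).
+365 (one year) → Nov 19, 2221 (321 left).
Nov has 30 days: +12 → Dec 1, 2221 (309 left).
Dec has 31 days: +31 → Jan 1, 2222 (278 left).
Jan has 31 days: +31 → Feb 1, 2222 (247 left).
Feb has 28 days: +28 → Mar 1, 2222 (219 left).
Mar has 31 days: +31 → Apr 1, 2222 (188 left).
Apr has 30 days: +30 → May 1, 2222 (158 left).
May has 31 days: +31 → Jun 1, 2222 (127 left).
Jun has 30 days: +30 → Jul 1, 2222 (97 left).
Jul has 31 days: +31 → Aug 1, 2222 (66 left).
Aug has 31 days: +31 → Sep 1, 2222 (35 left).
Sep has 30 days: +30 → Oct 1, 2222 (5 left).
+5 → Oct 6, 2222.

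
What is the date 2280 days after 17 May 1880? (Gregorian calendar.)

August 14, 1886

+365 (one year) → May 17, 1881 (1915 left).
+365 (one year) → May 17, 1882 (1550 left).
+365 (one year) → May 17, 1883 (1185 left).
+366 (one year; includes Feb 29, 1884) → May 17, 1884 (819 left).
+365 (one year) → May 17, 1885 (454 left).
+365 (one year) → May 17, 1886 (89 left).
May has 31 days: +15 → Jun 1, 1886 (74 left).
Jun has 30 days: +30 → Jul 1, 1886 (44 left).
Jul has 31 days: +31 → Aug 1, 1886 (13 left).
+13 → Aug 14, 1886.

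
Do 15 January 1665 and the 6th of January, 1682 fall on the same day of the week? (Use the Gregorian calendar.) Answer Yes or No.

No

From Jan 15, 1665 to Jan 6, 1682 is 6200 days.
6200 mod 7 = 5, so they are different weekdays.
(Jan 15, 1665 is a Thursday; Jan 6, 1682 is a Tuesday.)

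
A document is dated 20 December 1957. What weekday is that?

Doomsday rule: the anchor day for the 1900s is Wednesday. For year 57: 57÷12 = 4 r 9, and 9÷4 = 2, so 4+9+2 = 15.
Wednesday + 15 ≡ Thursday — that's 1957's doomsday.
In December the doomsday date is Dec 12.
Dec 20 is 8 days after Dec 12; 8 mod 7 = 1, so Thursday + 1 = Friday.

Friday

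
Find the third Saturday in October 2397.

October 18, 2397

October 1, 2397 is a Wednesday.
The first Saturday is therefore October 4 (3 days later).
The third Saturday is 4 + 2×7 = October 18.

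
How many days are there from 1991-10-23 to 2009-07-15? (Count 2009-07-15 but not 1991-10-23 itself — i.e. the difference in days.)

6475

Oct 23, 1991 → Oct 23, 1992: 366 days (Feb 29, 1992 is in that span).
Oct 23, 1992 → Oct 23, 1993: 365 days.
Oct 23, 1993 → Oct 23, 1994: 365 days.
Oct 23, 1994 → Oct 23, 1995: 365 days.
Oct 23, 1995 → Oct 23, 1996: 366 days (Feb 29, 1996 is in that span).
Oct 23, 1996 → Oct 23, 1997: 365 days.
Oct 23, 1997 → Oct 23, 1998: 365 days.
Oct 23, 1998 → Oct 23, 1999: 365 days.
Oct 23, 1999 → Oct 23, 2000: 366 days (Feb 29, 2000 is in that span).
Oct 23, 2000 → Oct 23, 2001: 365 days.
Oct 23, 2001 → Oct 23, 2002: 365 days.
Oct 23, 2002 → Oct 23, 2003: 365 days.
Oct 23, 2003 → Oct 23, 2004: 366 days (Feb 29, 2004 is in that span).
Oct 23, 2004 → Oct 23, 2005: 365 days.
Oct 23, 2005 → Oct 23, 2006: 365 days.
Oct 23, 2006 → Oct 23, 2007: 365 days.
Oct 23, 2007 → Oct 23, 2008: 366 days (Feb 29, 2008 is in that span).
Oct 23, 2008 → Nov 23, 2008: 31 days (October has 31).
Nov 23, 2008 → Dec 23, 2008: 30 days (November has 30).
Dec 23, 2008 → Jan 23, 2009: 31 days (December has 31).
Jan 23, 2009 → Feb 23, 2009: 31 days (January has 31).
Feb 23, 2009 → Mar 23, 2009: 28 days (February has 28).
Mar 23, 2009 → Apr 23, 2009: 31 days (March has 31).
Apr 23, 2009 → May 23, 2009: 30 days (April has 30).
May 23, 2009 → Jun 23, 2009: 31 days (May has 31).
Jun 23, 2009 → Jul 15, 2009: 22 days.
Total: 6475 days.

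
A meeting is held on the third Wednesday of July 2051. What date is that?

July 19, 2051

July 1, 2051 is a Saturday.
The first Wednesday is therefore July 5 (4 days later).
The third Wednesday is 5 + 2×7 = July 19.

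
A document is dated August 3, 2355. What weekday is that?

Wednesday

Doomsday rule: the anchor day for the 2300s is Wednesday. For year 55: 55÷12 = 4 r 7, and 7÷4 = 1, so 4+7+1 = 12.
Wednesday + 12 ≡ Monday — that's 2355's doomsday.
In August the doomsday date is Aug 8.
Aug 3 is 5 days before Aug 8; 5 mod 7 = 5, so Monday − 5 = Wednesday.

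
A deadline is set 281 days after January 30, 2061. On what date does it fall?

November 7, 2061

Jan has 31 days: +2 → Feb 1, 2061 (279 left).
Feb has 28 days: +28 → Mar 1, 2061 (251 left).
Mar has 31 days: +31 → Apr 1, 2061 (220 left).
Apr has 30 days: +30 → May 1, 2061 (190 left).
May has 31 days: +31 → Jun 1, 2061 (159 left).
Jun has 30 days: +30 → Jul 1, 2061 (129 left).
Jul has 31 days: +31 → Aug 1, 2061 (98 left).
Aug has 31 days: +31 → Sep 1, 2061 (67 left).
Sep has 30 days: +30 → Oct 1, 2061 (37 left).
Oct has 31 days: +31 → Nov 1, 2061 (6 left).
+6 → Nov 7, 2061.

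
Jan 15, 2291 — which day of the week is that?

Doomsday rule: the anchor day for the 2200s is Friday. For year 91: 91÷12 = 7 r 7, and 7÷4 = 1, so 7+7+1 = 15.
Friday + 15 ≡ Saturday — that's 2291's doomsday.
In January the doomsday date is Jan 3 (2291 is not a leap year).
Jan 15 is 12 days after Jan 3; 12 mod 7 = 5, so Saturday + 5 = Thursday.

Thursday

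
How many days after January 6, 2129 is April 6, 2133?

1551

Jan 6, 2129 → Jan 6, 2130: 365 days.
Jan 6, 2130 → Jan 6, 2131: 365 days.
Jan 6, 2131 → Jan 6, 2132: 365 days.
Jan 6, 2132 → Jan 6, 2133: 366 days (Feb 29, 2132 is in that span).
Jan 6, 2133 → Feb 6, 2133: 31 days (January has 31).
Feb 6, 2133 → Mar 6, 2133: 28 days (February has 28).
Mar 6, 2133 → Apr 6, 2133: 31 days.
Total: 1551 days.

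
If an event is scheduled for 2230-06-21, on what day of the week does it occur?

January 1, 2230 is a Friday.
Jan 1, 2230 → Feb 1, 2230: 31 days (January has 31).
Feb 1, 2230 → Mar 1, 2230: 28 days (February has 28).
Mar 1, 2230 → Apr 1, 2230: 31 days (March has 31).
Apr 1, 2230 → May 1, 2230: 30 days (April has 30).
May 1, 2230 → Jun 1, 2230: 31 days (May has 31).
Jun 1, 2230 → Jun 21, 2230: 20 days.
Total: 171 days.
171 mod 7 = 3, so Friday + 3 = Monday.

Monday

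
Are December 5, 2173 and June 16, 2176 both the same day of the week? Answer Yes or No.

From Dec 5, 2173 to Jun 16, 2176 is 924 days.
924 mod 7 = 0, so they are the same weekday.
(Dec 5, 2173 is a Sunday; Jun 16, 2176 is a Sunday.)

Yes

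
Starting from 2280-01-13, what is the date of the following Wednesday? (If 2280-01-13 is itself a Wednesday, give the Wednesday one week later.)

Jan 13, 2280 is a Tuesday.
From Tuesday to the next Wednesday is 1 day.
Jan 13, 2280 + 1 = Jan 14, 2280.

January 14, 2280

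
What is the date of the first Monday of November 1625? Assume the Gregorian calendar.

November 1, 1625 is a Saturday.
The first Monday is therefore November 3 (2 days later).

November 3, 1625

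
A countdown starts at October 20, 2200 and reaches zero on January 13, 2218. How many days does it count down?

Oct 20, 2200 → Oct 20, 2201: 365 days.
Oct 20, 2201 → Oct 20, 2202: 365 days.
Oct 20, 2202 → Oct 20, 2203: 365 days.
Oct 20, 2203 → Oct 20, 2204: 366 days (Feb 29, 2204 is in that span).
Oct 20, 2204 → Oct 20, 2205: 365 days.
Oct 20, 2205 → Oct 20, 2206: 365 days.
Oct 20, 2206 → Oct 20, 2207: 365 days.
Oct 20, 2207 → Oct 20, 2208: 366 days (Feb 29, 2208 is in that span).
Oct 20, 2208 → Oct 20, 2209: 365 days.
Oct 20, 2209 → Oct 20, 2210: 365 days.
Oct 20, 2210 → Oct 20, 2211: 365 days.
Oct 20, 2211 → Oct 20, 2212: 366 days (Feb 29, 2212 is in that span).
Oct 20, 2212 → Oct 20, 2213: 365 days.
Oct 20, 2213 → Oct 20, 2214: 365 days.
Oct 20, 2214 → Oct 20, 2215: 365 days.
Oct 20, 2215 → Oct 20, 2216: 366 days (Feb 29, 2216 is in that span).
Oct 20, 2216 → Oct 20, 2217: 365 days.
Oct 20, 2217 → Nov 20, 2217: 31 days (October has 31).
Nov 20, 2217 → Dec 20, 2217: 30 days (November has 30).
Dec 20, 2217 → Jan 13, 2218: 24 days.
Total: 6294 days.

6294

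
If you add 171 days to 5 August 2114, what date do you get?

January 23, 2115

Aug has 31 days: +27 → Sep 1, 2114 (144 left).
Sep has 30 days: +30 → Oct 1, 2114 (114 left).
Oct has 31 days: +31 → Nov 1, 2114 (83 left).
Nov has 30 days: +30 → Dec 1, 2114 (53 left).
Dec has 31 days: +31 → Jan 1, 2115 (22 left).
+22 → Jan 23, 2115.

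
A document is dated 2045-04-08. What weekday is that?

Saturday

Doomsday rule: the anchor day for the 2000s is Tuesday. For year 45: 45÷12 = 3 r 9, and 9÷4 = 2, so 3+9+2 = 14.
Tuesday + 14 ≡ Tuesday — that's 2045's doomsday.
In April the doomsday date is Apr 4.
Apr 8 is 4 days after Apr 4; 4 mod 7 = 4, so Tuesday + 4 = Saturday.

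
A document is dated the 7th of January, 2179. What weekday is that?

January 1, 2179 is a Friday.
Jan 1, 2179 → Jan 7, 2179: 6 days.
Total: 6 days.
6 mod 7 = 6, so Friday + 6 = Thursday.

Thursday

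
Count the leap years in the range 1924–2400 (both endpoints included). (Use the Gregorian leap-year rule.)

117

Multiples of 4 in [1924,2400]: 120.
Of those, multiples of 100: 5 (not leap unless ÷400).
Multiples of 400: 2.
Leap years = 120 − 5 + 2 = 117.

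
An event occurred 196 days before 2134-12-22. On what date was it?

June 9, 2134

−22 → Nov 30, 2134 (end of Nov, 30 days; 174 left).
−30 → Oct 31, 2134 (end of Oct, 31 days; 144 left).
−31 → Sep 30, 2134 (end of Sep, 30 days; 113 left).
−30 → Aug 31, 2134 (end of Aug, 31 days; 83 left).
−31 → Jul 31, 2134 (end of Jul, 31 days; 52 left).
−31 → Jun 30, 2134 (end of Jun, 30 days; 21 left).
−21 → Jun 9, 2134.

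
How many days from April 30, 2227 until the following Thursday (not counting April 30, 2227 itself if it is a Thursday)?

Apr 30, 2227 is a Monday.
From Monday to the next Thursday is 3 days.

3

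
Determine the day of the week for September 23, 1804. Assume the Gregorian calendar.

Sunday

Doomsday rule: the anchor day for the 1800s is Friday. For year 04: 4÷12 = 0 r 4, and 4÷4 = 1, so 0+4+1 = 5.
Friday + 5 ≡ Wednesday — that's 1804's doomsday.
In September the doomsday date is Sep 5.
Sep 23 is 18 days after Sep 5; 18 mod 7 = 4, so Wednesday + 4 = Sunday.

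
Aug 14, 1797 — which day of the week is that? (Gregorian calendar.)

Monday

Doomsday rule: the anchor day for the 1700s is Sunday. For year 97: 97÷12 = 8 r 1, and 1÷4 = 0, so 8+1+0 = 9.
Sunday + 9 ≡ Tuesday — that's 1797's doomsday.
In August the doomsday date is Aug 8.
Aug 14 is 6 days after Aug 8; 6 mod 7 = 6, so Tuesday + 6 = Monday.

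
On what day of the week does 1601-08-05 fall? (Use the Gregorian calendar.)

Sunday

Doomsday rule: the anchor day for the 1600s is Tuesday. For year 01: 1÷12 = 0 r 1, and 1÷4 = 0, so 0+1+0 = 1.
Tuesday + 1 ≡ Wednesday — that's 1601's doomsday.
In August the doomsday date is Aug 8.
Aug 5 is 3 days before Aug 8; 3 mod 7 = 3, so Wednesday − 3 = Sunday.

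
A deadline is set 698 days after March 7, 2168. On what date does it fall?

+365 (one year) → Mar 7, 2169 (333 left).
Mar has 31 days: +25 → Apr 1, 2169 (308 left).
Apr has 30 days: +30 → May 1, 2169 (278 left).
May has 31 days: +31 → Jun 1, 2169 (247 left).
Jun has 30 days: +30 → Jul 1, 2169 (217 left).
Jul has 31 days: +31 → Aug 1, 2169 (186 left).
Aug has 31 days: +31 → Sep 1, 2169 (155 left).
Sep has 30 days: +30 → Oct 1, 2169 (125 left).
Oct has 31 days: +31 → Nov 1, 2169 (94 left).
Nov has 30 days: +30 → Dec 1, 2169 (64 left).
Dec has 31 days: +31 → Jan 1, 2170 (33 left).
Jan has 31 days: +31 → Feb 1, 2170 (2 left).
+2 → Feb 3, 2170.

February 3, 2170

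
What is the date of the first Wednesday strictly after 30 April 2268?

Apr 30, 2268 is a Thursday.
From Thursday to the next Wednesday is 6 days.
Apr 30, 2268 + 6 = May 6, 2268.

May 6, 2268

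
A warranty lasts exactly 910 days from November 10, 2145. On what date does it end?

May 8, 2148

+365 (one year) → Nov 10, 2146 (545 left).
+365 (one year) → Nov 10, 2147 (180 left).
Nov has 30 days: +21 → Dec 1, 2147 (159 left).
Dec has 31 days: +31 → Jan 1, 2148 (128 left).
Jan has 31 days: +31 → Feb 1, 2148 (97 left).
Feb has 29 days: +29 → Mar 1, 2148 (68 left).
Mar has 31 days: +31 → Apr 1, 2148 (37 left).
Apr has 30 days: +30 → May 1, 2148 (7 left).
+7 → May 8, 2148.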